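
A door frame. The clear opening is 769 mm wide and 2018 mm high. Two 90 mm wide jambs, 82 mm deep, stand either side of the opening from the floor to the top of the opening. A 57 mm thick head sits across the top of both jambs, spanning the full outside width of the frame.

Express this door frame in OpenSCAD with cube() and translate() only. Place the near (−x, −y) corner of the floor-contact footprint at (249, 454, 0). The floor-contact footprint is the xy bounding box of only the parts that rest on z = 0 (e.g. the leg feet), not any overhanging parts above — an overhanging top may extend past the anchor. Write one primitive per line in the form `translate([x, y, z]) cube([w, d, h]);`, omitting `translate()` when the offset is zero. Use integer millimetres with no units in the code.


translate([249, 454, 0]) cube([90, 82, 2018]);
translate([1108, 454, 0]) cube([90, 82, 2018]);
translate([249, 454, 2018]) cube([949, 82, 57]);


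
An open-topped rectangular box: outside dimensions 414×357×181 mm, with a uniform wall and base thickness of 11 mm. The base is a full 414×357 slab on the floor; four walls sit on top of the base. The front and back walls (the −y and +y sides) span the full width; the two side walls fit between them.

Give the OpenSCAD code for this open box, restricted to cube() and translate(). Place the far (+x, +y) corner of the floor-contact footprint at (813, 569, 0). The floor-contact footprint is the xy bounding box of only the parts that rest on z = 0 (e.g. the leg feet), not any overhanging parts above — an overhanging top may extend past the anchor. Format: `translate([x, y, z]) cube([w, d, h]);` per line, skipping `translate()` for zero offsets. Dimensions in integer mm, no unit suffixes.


translate([399, 212, 0]) cube([414, 357, 11]);
translate([399, 212, 11]) cube([414, 11, 170]);
translate([399, 558, 11]) cube([414, 11, 170]);
translate([399, 223, 11]) cube([11, 335, 170]);
translate([802, 223, 11]) cube([11, 335, 170]);


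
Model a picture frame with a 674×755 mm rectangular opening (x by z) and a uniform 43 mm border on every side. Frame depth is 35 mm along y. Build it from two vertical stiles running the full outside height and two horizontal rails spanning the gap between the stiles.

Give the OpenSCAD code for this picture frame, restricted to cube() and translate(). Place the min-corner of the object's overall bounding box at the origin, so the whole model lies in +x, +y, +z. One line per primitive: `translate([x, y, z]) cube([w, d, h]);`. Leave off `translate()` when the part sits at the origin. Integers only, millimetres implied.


cube([43, 35, 841]);
translate([717, 0, 0]) cube([43, 35, 841]);
translate([43, 0, 0]) cube([674, 35, 43]);
translate([43, 0, 798]) cube([674, 35, 43]);


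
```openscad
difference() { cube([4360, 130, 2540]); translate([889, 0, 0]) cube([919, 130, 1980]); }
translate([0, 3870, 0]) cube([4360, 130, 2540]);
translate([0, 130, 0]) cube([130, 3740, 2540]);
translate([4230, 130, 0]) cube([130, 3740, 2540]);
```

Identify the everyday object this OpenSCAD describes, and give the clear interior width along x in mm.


A single room. The interior width is 4100 mm.

Four walls enclosing a rectangle with a door in the front wall — a room. Outside width 4360 minus two 130 mm walls gives 4100 mm.


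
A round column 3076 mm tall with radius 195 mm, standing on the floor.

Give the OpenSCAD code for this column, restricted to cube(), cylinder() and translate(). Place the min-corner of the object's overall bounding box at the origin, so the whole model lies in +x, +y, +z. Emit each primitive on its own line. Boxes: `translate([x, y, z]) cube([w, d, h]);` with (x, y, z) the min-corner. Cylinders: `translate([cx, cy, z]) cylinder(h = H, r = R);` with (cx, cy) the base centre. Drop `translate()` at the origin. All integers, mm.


translate([195, 195, 0]) cylinder(h = 3076, r = 195);


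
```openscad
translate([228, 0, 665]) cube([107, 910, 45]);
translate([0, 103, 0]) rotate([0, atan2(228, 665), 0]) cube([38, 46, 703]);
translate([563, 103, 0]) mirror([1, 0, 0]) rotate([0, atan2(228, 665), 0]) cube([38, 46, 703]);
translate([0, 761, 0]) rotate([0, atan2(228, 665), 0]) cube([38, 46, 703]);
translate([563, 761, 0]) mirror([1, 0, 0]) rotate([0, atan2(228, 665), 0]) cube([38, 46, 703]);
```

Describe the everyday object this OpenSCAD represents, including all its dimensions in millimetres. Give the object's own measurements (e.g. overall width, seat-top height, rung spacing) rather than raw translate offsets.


A sawhorse. A 107×910×45 mm beam (x, y, z) sits on two A-frame leg pairs. Each pair is two raked legs of 38×46 mm section (46 mm along y) splaying symmetrically in x. Each leg rises 665 mm vertically over 228 mm of horizontal reach and is 703 mm long along its own axis. Every leg's outer bottom edge rests on the floor and its outer top edge meets a bottom edge of the beam — the left legs (tilting toward +x) meet the beam's −x bottom edge, the right legs (their mirror images, tilting toward −x) meet its +x bottom edge — so the leg tops tuck under the beam, the beam's underside is 665 mm above the floor, and the feet are 563 mm apart outside-to-outside with the beam centred between them. The two leg pairs are set in 103 mm from either end of the beam.


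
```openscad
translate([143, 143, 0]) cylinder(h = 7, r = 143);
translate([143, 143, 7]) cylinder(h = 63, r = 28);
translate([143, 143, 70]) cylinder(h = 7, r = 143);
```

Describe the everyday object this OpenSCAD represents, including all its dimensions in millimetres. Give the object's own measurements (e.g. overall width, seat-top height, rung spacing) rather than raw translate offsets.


A spool: two coaxial disc flanges of radius 143 mm and thickness 7 mm, joined by a core cylinder of radius 28 mm and height 63 mm. The lower flange rests on z = 0 and the three cylinders share a vertical axis.


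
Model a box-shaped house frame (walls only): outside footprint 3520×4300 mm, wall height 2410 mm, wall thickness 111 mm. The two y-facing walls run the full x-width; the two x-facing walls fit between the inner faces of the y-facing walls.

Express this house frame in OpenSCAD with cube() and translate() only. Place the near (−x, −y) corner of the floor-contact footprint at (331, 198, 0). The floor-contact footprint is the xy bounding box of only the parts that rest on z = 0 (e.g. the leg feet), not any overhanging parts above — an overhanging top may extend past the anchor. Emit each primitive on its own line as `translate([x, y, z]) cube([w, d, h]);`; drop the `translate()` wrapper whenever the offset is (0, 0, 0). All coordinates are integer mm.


translate([331, 198, 0]) cube([3520, 111, 2410]);
translate([331, 4387, 0]) cube([3520, 111, 2410]);
translate([331, 309, 0]) cube([111, 4078, 2410]);
translate([3740, 309, 0]) cube([111, 4078, 2410]);


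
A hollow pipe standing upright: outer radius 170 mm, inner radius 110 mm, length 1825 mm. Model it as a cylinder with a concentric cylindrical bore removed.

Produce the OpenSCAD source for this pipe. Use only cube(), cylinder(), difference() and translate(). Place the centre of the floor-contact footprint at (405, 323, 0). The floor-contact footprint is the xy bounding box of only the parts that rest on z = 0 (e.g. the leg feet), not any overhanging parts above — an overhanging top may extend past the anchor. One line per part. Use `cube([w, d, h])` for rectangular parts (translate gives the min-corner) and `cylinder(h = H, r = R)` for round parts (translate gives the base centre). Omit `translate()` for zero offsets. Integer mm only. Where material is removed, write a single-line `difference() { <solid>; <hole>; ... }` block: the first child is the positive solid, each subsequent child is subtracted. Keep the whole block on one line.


difference() { translate([405, 323, 0]) cylinder(h = 1825, r = 170); translate([405, 323, 0]) cylinder(h = 1825, r = 110); }


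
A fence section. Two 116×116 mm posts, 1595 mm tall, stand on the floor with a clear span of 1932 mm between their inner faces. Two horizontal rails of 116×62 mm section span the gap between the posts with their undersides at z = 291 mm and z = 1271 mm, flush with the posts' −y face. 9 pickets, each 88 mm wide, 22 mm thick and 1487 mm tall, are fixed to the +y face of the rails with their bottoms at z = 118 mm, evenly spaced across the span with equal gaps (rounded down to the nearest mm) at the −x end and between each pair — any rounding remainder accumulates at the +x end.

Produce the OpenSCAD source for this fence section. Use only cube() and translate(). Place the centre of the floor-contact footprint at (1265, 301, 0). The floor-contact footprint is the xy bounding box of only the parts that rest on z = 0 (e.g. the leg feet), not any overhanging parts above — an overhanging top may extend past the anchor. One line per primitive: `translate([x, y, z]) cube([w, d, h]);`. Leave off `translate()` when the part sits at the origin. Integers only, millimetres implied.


translate([183, 243, 0]) cube([116, 116, 1595]);
translate([2231, 243, 0]) cube([116, 116, 1595]);
translate([299, 243, 291]) cube([1932, 116, 62]);
translate([299, 243, 1271]) cube([1932, 116, 62]);
translate([413, 359, 118]) cube([88, 22, 1487]);
translate([615, 359, 118]) cube([88, 22, 1487]);
translate([817, 359, 118]) cube([88, 22, 1487]);
translate([1019, 359, 118]) cube([88, 22, 1487]);
translate([1221, 359, 118]) cube([88, 22, 1487]);
translate([1423, 359, 118]) cube([88, 22, 1487]);
translate([1625, 359, 118]) cube([88, 22, 1487]);
translate([1827, 359, 118]) cube([88, 22, 1487]);
translate([2029, 359, 118]) cube([88, 22, 1487]);


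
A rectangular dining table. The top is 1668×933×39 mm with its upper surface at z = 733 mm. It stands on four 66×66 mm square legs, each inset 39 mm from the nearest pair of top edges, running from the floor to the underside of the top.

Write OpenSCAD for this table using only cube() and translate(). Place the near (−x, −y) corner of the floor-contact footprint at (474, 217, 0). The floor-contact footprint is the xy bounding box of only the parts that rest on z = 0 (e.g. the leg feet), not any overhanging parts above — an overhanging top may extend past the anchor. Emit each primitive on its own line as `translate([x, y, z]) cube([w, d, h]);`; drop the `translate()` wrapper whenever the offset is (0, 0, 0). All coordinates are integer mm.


// leg_h = 733 - 39 = 694
translate([435, 178, 694]) cube([1668, 933, 39]);
translate([474, 217, 0]) cube([66, 66, 694]);
translate([1998, 217, 0]) cube([66, 66, 694]);
translate([474, 1006, 0]) cube([66, 66, 694]);
translate([1998, 1006, 0]) cube([66, 66, 694]);


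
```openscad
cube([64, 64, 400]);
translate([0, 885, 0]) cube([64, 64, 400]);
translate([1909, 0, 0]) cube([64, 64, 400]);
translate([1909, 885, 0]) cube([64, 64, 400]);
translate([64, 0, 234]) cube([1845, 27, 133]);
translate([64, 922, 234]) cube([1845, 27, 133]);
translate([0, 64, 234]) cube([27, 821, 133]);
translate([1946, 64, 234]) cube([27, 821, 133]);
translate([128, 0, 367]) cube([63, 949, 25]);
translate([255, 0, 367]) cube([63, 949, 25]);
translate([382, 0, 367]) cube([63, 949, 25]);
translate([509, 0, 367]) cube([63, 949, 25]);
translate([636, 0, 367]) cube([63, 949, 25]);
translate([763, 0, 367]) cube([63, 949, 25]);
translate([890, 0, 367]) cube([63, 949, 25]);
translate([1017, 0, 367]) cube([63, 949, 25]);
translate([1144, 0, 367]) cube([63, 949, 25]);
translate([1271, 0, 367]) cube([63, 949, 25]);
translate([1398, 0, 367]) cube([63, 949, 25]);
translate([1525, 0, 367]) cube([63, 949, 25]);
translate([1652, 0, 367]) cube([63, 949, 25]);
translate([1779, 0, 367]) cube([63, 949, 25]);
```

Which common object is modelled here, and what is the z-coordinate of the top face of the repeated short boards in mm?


A bed frame. The slat-top height is 392 mm.

Four posts, four rails, and a row of slats — a bed frame. Slats sit on the rails at z = 234 + 133 = 367; with slat thickness 25, the top is 392 mm.


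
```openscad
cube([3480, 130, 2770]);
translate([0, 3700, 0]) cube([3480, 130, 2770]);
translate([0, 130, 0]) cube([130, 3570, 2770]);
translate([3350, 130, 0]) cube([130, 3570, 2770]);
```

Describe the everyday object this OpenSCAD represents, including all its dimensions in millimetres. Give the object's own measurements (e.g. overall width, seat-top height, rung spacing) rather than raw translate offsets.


The wall frame of a small rectangular building: four walls, each 2770 mm tall and 130 mm thick, enclosing a footprint 3480 mm (x) by 3830 mm (y) outside-to-outside, with no floor or roof. The front and back walls (the −y and +y sides) span the full width; the two side walls fit between them.


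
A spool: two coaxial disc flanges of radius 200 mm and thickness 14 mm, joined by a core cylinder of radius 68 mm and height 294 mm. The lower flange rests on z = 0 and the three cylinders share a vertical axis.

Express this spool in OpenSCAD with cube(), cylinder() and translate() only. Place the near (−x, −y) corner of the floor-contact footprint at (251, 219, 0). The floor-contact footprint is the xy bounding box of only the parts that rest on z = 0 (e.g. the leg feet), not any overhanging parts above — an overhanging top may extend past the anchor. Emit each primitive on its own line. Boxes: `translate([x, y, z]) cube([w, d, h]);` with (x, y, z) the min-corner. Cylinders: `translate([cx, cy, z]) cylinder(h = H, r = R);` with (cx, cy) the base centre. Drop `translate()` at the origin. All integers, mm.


translate([451, 419, 0]) cylinder(h = 14, r = 200);
translate([451, 419, 14]) cylinder(h = 294, r = 68);
translate([451, 419, 308]) cylinder(h = 14, r = 200);


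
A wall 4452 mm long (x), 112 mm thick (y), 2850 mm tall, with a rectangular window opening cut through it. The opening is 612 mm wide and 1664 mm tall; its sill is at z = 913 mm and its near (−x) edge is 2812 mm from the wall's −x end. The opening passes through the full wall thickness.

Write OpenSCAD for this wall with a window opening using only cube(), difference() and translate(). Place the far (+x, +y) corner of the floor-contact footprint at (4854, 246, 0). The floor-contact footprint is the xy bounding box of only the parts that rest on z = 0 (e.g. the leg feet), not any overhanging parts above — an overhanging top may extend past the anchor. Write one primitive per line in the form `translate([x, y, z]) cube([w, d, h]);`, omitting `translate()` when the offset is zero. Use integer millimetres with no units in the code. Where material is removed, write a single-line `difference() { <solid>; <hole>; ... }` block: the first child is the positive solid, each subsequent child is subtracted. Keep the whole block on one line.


difference() { translate([402, 134, 0]) cube([4452, 112, 2850]); translate([3214, 134, 913]) cube([612, 112, 1664]); }


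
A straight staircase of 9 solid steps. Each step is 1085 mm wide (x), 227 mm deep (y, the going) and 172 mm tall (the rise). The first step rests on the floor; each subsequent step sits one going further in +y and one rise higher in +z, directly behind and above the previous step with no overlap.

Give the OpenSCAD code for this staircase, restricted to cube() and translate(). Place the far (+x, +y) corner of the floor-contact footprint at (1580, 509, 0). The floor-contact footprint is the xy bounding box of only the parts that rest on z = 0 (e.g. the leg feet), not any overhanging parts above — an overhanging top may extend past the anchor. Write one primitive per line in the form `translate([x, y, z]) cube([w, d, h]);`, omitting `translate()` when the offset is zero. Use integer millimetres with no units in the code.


translate([495, 282, 0]) cube([1085, 227, 172]);
translate([495, 509, 172]) cube([1085, 227, 172]);
translate([495, 736, 344]) cube([1085, 227, 172]);
translate([495, 963, 516]) cube([1085, 227, 172]);
translate([495, 1190, 688]) cube([1085, 227, 172]);
translate([495, 1417, 860]) cube([1085, 227, 172]);
translate([495, 1644, 1032]) cube([1085, 227, 172]);
translate([495, 1871, 1204]) cube([1085, 227, 172]);
translate([495, 2098, 1376]) cube([1085, 227, 172]);


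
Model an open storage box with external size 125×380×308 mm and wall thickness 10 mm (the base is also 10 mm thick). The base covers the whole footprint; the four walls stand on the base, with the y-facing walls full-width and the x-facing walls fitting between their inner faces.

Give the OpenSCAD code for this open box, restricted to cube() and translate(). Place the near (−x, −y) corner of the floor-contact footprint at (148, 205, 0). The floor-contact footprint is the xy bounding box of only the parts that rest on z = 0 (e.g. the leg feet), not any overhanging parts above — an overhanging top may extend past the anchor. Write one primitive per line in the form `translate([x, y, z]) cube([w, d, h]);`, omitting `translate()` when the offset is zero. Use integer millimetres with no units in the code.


translate([148, 205, 0]) cube([125, 380, 10]);
translate([148, 205, 10]) cube([125, 10, 298]);
translate([148, 575, 10]) cube([125, 10, 298]);
translate([148, 215, 10]) cube([10, 360, 298]);
translate([263, 215, 10]) cube([10, 360, 298]);


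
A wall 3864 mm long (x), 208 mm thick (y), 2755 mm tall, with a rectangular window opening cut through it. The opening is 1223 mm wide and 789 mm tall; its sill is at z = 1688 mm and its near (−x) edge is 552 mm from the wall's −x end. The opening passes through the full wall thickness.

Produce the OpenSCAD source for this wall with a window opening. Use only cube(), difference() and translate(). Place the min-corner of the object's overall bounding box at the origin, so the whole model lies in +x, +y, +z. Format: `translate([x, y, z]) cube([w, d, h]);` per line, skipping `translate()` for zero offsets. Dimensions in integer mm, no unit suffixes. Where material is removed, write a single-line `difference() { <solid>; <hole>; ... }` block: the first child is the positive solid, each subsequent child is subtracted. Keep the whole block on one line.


difference() { cube([3864, 208, 2755]); translate([552, 0, 1688]) cube([1223, 208, 789]); }


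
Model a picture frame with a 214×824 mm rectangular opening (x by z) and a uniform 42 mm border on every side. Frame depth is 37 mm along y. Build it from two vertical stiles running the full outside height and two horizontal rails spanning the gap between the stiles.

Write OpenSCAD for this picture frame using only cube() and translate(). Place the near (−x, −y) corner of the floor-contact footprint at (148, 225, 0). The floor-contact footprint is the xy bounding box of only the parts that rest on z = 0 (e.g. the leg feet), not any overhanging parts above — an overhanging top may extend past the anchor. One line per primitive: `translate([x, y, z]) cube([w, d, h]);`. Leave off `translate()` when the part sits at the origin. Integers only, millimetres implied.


translate([148, 225, 0]) cube([42, 37, 908]);
translate([404, 225, 0]) cube([42, 37, 908]);
translate([190, 225, 0]) cube([214, 37, 42]);
translate([190, 225, 866]) cube([214, 37, 42]);


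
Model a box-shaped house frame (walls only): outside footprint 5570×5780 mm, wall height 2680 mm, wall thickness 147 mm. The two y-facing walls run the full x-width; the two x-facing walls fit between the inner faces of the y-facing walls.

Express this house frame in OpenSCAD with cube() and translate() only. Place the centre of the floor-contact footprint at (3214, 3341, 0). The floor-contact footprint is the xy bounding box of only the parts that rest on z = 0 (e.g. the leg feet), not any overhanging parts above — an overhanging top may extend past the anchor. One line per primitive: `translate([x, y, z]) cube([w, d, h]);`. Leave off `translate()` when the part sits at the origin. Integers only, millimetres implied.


translate([429, 451, 0]) cube([5570, 147, 2680]);
translate([429, 6084, 0]) cube([5570, 147, 2680]);
translate([429, 598, 0]) cube([147, 5486, 2680]);
translate([5852, 598, 0]) cube([147, 5486, 2680]);


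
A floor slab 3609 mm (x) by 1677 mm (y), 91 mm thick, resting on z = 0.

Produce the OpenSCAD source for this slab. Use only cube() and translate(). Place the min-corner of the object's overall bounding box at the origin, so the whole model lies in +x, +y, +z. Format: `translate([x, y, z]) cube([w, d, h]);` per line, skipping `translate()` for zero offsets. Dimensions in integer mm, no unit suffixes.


cube([3609, 1677, 91]);


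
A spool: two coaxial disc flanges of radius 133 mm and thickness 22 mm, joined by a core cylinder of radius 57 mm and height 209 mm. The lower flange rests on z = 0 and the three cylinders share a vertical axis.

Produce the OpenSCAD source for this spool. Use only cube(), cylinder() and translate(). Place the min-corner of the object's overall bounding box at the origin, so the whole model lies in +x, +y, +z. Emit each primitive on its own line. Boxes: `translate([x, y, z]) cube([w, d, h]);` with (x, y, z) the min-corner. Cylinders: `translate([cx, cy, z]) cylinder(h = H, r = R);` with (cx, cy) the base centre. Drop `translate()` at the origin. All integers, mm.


translate([133, 133, 0]) cylinder(h = 22, r = 133);
translate([133, 133, 22]) cylinder(h = 209, r = 57);
translate([133, 133, 231]) cylinder(h = 22, r = 133);


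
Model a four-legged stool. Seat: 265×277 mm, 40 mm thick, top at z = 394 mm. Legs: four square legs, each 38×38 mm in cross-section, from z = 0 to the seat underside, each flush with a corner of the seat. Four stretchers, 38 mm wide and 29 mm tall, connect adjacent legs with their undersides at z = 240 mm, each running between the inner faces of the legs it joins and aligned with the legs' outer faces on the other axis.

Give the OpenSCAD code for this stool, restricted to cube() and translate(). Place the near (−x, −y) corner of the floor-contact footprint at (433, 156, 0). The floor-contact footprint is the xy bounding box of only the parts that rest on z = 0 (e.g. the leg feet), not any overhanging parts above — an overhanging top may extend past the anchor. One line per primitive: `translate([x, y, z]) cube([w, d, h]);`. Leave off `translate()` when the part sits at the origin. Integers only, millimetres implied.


translate([433, 156, 354]) cube([265, 277, 40]);
translate([433, 156, 0]) cube([38, 38, 354]);
translate([660, 156, 0]) cube([38, 38, 354]);
translate([433, 395, 0]) cube([38, 38, 354]);
translate([660, 395, 0]) cube([38, 38, 354]);
translate([471, 156, 240]) cube([189, 38, 29]);
translate([471, 395, 240]) cube([189, 38, 29]);
translate([433, 194, 240]) cube([38, 201, 29]);
translate([660, 194, 240]) cube([38, 201, 29]);


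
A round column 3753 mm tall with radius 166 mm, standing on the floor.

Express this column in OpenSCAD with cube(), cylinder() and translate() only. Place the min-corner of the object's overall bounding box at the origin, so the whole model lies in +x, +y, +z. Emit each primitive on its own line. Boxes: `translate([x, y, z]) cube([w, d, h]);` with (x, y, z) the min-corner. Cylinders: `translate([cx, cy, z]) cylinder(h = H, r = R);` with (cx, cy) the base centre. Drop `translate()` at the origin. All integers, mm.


translate([166, 166, 0]) cylinder(h = 3753, r = 166);


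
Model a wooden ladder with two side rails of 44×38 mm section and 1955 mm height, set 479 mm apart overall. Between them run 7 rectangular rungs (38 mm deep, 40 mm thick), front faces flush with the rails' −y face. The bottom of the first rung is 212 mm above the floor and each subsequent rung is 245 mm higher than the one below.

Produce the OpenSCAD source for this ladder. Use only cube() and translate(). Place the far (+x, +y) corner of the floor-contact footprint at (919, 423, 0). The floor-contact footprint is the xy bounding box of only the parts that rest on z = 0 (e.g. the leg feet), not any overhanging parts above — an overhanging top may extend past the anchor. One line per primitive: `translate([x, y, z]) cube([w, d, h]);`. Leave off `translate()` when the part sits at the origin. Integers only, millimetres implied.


translate([440, 385, 0]) cube([44, 38, 1955]);
translate([875, 385, 0]) cube([44, 38, 1955]);
translate([484, 385, 212]) cube([391, 38, 40]);
translate([484, 385, 457]) cube([391, 38, 40]);
translate([484, 385, 702]) cube([391, 38, 40]);
translate([484, 385, 947]) cube([391, 38, 40]);
translate([484, 385, 1192]) cube([391, 38, 40]);
translate([484, 385, 1437]) cube([391, 38, 40]);
translate([484, 385, 1682]) cube([391, 38, 40]);


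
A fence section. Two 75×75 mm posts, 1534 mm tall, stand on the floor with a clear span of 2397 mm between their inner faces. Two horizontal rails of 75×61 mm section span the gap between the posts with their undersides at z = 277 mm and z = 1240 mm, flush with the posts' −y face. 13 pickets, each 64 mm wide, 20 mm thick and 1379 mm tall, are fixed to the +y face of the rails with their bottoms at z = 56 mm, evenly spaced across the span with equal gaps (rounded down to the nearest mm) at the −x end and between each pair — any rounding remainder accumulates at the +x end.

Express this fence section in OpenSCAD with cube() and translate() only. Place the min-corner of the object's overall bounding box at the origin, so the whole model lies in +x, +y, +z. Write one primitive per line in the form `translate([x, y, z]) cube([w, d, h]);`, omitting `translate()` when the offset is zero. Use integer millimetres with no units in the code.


cube([75, 75, 1534]);
translate([2472, 0, 0]) cube([75, 75, 1534]);
translate([75, 0, 277]) cube([2397, 75, 61]);
translate([75, 0, 1240]) cube([2397, 75, 61]);
translate([186, 75, 56]) cube([64, 20, 1379]);
translate([361, 75, 56]) cube([64, 20, 1379]);
translate([536, 75, 56]) cube([64, 20, 1379]);
translate([711, 75, 56]) cube([64, 20, 1379]);
translate([886, 75, 56]) cube([64, 20, 1379]);
translate([1061, 75, 56]) cube([64, 20, 1379]);
translate([1236, 75, 56]) cube([64, 20, 1379]);
translate([1411, 75, 56]) cube([64, 20, 1379]);
translate([1586, 75, 56]) cube([64, 20, 1379]);
translate([1761, 75, 56]) cube([64, 20, 1379]);
translate([1936, 75, 56]) cube([64, 20, 1379]);
translate([2111, 75, 56]) cube([64, 20, 1379]);
translate([2286, 75, 56]) cube([64, 20, 1379]);


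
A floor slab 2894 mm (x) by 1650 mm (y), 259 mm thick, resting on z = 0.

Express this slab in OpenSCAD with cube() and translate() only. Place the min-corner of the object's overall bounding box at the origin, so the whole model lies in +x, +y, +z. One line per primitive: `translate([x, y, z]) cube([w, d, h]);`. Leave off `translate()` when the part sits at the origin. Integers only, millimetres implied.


cube([2894, 1650, 259]);


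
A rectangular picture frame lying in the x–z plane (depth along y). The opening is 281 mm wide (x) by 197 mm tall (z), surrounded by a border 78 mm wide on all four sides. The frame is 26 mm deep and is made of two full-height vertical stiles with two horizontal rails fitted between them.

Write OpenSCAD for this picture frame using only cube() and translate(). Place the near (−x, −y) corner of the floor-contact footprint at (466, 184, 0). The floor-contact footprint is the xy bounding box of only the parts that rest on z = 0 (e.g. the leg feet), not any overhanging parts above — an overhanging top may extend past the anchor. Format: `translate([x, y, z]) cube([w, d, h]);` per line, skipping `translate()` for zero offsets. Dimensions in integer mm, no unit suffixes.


translate([466, 184, 0]) cube([78, 26, 353]);
translate([825, 184, 0]) cube([78, 26, 353]);
translate([544, 184, 0]) cube([281, 26, 78]);
translate([544, 184, 275]) cube([281, 26, 78]);


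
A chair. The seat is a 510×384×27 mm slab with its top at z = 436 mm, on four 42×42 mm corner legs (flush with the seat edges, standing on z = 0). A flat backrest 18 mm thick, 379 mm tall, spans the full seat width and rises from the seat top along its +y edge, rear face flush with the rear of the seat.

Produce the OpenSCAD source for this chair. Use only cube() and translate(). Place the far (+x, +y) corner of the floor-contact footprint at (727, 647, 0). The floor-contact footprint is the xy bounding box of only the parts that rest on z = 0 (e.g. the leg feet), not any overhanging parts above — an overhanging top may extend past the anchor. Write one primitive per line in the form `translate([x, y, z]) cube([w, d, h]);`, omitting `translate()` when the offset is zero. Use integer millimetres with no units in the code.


translate([217, 263, 409]) cube([510, 384, 27]);
translate([217, 263, 0]) cube([42, 42, 409]);
translate([685, 263, 0]) cube([42, 42, 409]);
translate([217, 605, 0]) cube([42, 42, 409]);
translate([685, 605, 0]) cube([42, 42, 409]);
translate([217, 629, 436]) cube([510, 18, 379]);


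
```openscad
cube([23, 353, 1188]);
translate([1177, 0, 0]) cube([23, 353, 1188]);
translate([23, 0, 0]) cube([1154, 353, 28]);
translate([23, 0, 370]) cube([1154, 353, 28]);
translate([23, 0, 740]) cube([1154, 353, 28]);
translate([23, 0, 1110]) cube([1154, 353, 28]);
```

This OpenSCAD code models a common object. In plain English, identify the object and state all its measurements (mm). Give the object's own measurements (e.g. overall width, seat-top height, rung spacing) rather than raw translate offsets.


An open bookshelf. Two side panels, each 23 mm thick, 353 mm deep and 1188 mm tall, stand 1200 mm apart (outside-to-outside). Between them sit 4 shelves, each 28 mm thick and 353 mm deep, spanning the full gap between the sides. The bottom shelf rests on the floor (its underside at z = 0) and the clear gap between one shelf's top and the next shelf's underside is 342 mm.


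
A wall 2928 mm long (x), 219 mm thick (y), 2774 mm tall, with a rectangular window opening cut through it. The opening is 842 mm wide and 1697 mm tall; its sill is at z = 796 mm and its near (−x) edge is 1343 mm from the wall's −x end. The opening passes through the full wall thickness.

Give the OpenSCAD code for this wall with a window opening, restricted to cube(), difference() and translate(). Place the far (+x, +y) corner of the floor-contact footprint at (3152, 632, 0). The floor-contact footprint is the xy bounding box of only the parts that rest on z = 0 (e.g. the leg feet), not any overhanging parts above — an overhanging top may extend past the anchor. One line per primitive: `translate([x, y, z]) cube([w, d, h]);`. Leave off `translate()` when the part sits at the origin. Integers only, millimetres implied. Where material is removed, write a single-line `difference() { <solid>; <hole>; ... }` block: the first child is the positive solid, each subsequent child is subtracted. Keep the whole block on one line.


difference() { translate([224, 413, 0]) cube([2928, 219, 2774]); translate([1567, 413, 796]) cube([842, 219, 1697]); }


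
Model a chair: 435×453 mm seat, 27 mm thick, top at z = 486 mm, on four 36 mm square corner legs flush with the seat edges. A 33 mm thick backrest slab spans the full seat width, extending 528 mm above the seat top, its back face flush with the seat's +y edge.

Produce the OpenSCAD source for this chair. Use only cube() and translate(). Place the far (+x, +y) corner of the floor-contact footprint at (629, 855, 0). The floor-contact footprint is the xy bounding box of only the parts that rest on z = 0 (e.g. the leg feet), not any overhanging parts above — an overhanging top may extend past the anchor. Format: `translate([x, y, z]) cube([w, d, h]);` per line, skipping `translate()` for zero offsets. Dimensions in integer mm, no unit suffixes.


translate([194, 402, 459]) cube([435, 453, 27]);
translate([194, 402, 0]) cube([36, 36, 459]);
translate([593, 402, 0]) cube([36, 36, 459]);
translate([194, 819, 0]) cube([36, 36, 459]);
translate([593, 819, 0]) cube([36, 36, 459]);
translate([194, 822, 486]) cube([435, 33, 528]);


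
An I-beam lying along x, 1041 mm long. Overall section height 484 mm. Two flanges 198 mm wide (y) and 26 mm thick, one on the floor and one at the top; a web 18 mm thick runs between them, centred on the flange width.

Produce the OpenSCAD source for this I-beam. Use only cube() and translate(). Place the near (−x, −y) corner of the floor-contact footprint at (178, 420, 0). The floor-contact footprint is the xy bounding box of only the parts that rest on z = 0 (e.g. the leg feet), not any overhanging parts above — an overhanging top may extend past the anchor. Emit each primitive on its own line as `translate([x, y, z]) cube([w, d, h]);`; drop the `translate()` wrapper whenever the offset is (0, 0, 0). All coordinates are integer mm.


translate([178, 420, 0]) cube([1041, 198, 26]);
translate([178, 510, 26]) cube([1041, 18, 432]);
translate([178, 420, 458]) cube([1041, 198, 26]);


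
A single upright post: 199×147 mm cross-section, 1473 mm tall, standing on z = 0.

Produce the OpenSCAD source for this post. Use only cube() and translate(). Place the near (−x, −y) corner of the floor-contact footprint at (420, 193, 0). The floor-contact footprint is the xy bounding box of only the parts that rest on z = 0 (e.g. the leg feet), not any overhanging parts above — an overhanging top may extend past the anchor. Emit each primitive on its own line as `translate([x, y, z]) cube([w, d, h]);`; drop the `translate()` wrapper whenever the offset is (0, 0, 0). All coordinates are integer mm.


translate([420, 193, 0]) cube([199, 147, 1473]);


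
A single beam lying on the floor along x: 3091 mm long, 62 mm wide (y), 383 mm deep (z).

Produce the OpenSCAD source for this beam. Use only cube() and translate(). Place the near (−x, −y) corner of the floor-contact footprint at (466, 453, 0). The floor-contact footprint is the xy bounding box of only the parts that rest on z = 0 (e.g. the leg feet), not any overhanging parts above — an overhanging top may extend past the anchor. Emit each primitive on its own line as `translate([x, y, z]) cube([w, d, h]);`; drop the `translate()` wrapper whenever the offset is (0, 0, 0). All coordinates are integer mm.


translate([466, 453, 0]) cube([3091, 62, 383]);


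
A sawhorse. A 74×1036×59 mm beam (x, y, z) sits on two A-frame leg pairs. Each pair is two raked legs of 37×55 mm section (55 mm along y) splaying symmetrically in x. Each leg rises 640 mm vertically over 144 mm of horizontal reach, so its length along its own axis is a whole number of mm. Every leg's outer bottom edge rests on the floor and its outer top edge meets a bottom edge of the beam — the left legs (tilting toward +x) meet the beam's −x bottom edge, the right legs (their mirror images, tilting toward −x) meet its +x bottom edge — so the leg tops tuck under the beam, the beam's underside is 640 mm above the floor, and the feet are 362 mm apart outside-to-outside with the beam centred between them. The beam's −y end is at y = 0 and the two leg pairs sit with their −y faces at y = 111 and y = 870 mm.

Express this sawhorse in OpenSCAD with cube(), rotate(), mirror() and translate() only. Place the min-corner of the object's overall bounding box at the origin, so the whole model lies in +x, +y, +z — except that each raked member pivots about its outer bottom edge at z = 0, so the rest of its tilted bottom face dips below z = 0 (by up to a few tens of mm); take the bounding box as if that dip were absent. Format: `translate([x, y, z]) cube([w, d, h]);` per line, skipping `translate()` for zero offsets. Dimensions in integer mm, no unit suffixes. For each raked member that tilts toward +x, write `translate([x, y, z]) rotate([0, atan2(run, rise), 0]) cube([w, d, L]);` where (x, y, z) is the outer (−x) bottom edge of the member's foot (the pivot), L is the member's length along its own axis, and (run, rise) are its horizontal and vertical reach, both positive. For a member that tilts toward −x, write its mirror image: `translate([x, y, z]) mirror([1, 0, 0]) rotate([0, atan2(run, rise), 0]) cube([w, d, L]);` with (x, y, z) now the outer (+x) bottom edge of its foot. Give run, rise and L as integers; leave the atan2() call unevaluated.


translate([144, 0, 640]) cube([74, 1036, 59]);
translate([0, 111, 0]) rotate([0, atan2(144, 640), 0]) cube([37, 55, 656]);
translate([362, 111, 0]) mirror([1, 0, 0]) rotate([0, atan2(144, 640), 0]) cube([37, 55, 656]);
translate([0, 870, 0]) rotate([0, atan2(144, 640), 0]) cube([37, 55, 656]);
translate([362, 870, 0]) mirror([1, 0, 0]) rotate([0, atan2(144, 640), 0]) cube([37, 55, 656]);


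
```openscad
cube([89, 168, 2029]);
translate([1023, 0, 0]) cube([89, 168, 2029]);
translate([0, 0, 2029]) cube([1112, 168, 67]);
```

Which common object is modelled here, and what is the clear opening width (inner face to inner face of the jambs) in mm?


A door frame. The clear opening width is 934 mm.

Two 2029 mm tall posts with a header on top — a door frame. The left jamb is 89 mm wide at x = 0; the right jamb starts at x = 1023. The clear opening is 1023 − 89 = 934 mm.


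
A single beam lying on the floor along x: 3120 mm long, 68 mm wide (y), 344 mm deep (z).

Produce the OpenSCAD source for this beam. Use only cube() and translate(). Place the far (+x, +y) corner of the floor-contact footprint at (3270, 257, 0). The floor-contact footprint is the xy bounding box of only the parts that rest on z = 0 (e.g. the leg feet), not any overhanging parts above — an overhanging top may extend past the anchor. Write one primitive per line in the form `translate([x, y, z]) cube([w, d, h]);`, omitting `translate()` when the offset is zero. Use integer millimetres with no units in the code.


translate([150, 189, 0]) cube([3120, 68, 344]);


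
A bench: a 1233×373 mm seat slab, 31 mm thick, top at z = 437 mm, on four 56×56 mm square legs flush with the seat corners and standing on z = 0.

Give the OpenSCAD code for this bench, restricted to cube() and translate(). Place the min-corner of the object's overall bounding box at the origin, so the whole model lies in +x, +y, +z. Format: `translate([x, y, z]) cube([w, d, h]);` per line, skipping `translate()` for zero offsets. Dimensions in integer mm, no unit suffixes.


translate([0, 0, 406]) cube([1233, 373, 31]);
cube([56, 56, 406]);
translate([0, 317, 0]) cube([56, 56, 406]);
translate([1177, 0, 0]) cube([56, 56, 406]);
translate([1177, 317, 0]) cube([56, 56, 406]);


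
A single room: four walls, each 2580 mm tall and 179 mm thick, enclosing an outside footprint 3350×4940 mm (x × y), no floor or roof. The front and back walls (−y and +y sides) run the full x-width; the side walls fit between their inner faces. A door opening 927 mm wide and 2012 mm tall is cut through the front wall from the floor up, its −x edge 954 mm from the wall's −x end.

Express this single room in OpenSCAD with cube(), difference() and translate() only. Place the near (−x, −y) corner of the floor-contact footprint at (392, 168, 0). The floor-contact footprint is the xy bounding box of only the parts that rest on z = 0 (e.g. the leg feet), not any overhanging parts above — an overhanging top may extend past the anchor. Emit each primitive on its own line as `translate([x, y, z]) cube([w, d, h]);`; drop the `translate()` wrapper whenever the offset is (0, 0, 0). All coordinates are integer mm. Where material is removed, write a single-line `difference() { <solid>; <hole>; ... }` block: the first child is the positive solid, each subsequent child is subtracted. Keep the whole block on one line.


difference() { translate([392, 168, 0]) cube([3350, 179, 2580]); translate([1346, 168, 0]) cube([927, 179, 2012]); }
translate([392, 4929, 0]) cube([3350, 179, 2580]);
translate([392, 347, 0]) cube([179, 4582, 2580]);
translate([3563, 347, 0]) cube([179, 4582, 2580]);


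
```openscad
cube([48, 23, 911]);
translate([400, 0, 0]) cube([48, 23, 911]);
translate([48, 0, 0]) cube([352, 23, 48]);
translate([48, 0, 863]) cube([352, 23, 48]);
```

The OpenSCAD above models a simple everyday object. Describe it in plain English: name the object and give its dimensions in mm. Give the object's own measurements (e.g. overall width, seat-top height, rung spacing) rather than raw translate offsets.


A rectangular picture frame lying in the x–z plane (depth along y). The opening is 352 mm wide (x) by 815 mm tall (z), surrounded by a border 48 mm wide on all four sides. The frame is 23 mm deep and is made of two full-height vertical stiles with two horizontal rails fitted between them.
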